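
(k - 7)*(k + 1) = k^2 - 6*k - 7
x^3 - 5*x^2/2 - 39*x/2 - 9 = (x - 6)*(x + 1/2)*(x + 3)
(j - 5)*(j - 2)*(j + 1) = j^3 - 6*j^2 + 3*j + 10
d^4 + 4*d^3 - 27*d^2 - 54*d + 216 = (d - 3)^2*(d + 4)*(d + 6)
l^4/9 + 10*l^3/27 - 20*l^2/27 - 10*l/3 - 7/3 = (l/3 + 1/3)*(l/3 + 1)*(l - 3)*(l + 7/3)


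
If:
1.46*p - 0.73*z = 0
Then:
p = 0.5*z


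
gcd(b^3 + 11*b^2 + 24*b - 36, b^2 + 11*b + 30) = b + 6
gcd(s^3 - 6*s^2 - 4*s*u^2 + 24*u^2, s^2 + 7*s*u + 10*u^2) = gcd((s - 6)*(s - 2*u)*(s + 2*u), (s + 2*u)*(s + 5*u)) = s + 2*u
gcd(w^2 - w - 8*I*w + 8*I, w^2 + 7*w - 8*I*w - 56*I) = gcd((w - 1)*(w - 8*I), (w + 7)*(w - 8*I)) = w - 8*I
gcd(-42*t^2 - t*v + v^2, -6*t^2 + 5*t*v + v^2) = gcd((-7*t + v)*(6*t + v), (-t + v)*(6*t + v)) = 6*t + v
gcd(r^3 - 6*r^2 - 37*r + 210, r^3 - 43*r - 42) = r^2 - r - 42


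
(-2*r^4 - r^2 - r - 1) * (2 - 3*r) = 6*r^5 - 4*r^4 + 3*r^3 + r^2 + r - 2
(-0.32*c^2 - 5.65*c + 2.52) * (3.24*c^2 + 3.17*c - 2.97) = -1.0368*c^4 - 19.3204*c^3 - 8.7953*c^2 + 24.7689*c - 7.4844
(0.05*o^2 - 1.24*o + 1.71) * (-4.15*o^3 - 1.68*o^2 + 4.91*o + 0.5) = -0.2075*o^5 + 5.062*o^4 - 4.7678*o^3 - 8.9362*o^2 + 7.7761*o + 0.855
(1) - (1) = 0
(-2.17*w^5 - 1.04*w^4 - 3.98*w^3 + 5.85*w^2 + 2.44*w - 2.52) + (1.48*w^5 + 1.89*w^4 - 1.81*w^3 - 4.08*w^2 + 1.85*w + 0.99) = -0.69*w^5 + 0.85*w^4 - 5.79*w^3 + 1.77*w^2 + 4.29*w - 1.53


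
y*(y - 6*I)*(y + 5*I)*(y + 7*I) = y^4 + 6*I*y^3 + 37*y^2 + 210*I*y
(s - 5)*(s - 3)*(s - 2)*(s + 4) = s^4 - 6*s^3 - 9*s^2 + 94*s - 120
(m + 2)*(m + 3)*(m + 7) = m^3 + 12*m^2 + 41*m + 42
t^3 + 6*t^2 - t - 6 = (t - 1)*(t + 1)*(t + 6)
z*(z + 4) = z^2 + 4*z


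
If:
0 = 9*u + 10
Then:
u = -10/9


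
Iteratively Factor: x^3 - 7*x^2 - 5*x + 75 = (x - 5)*(x^2 - 2*x - 15) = (x - 5)*(x + 3)*(x - 5)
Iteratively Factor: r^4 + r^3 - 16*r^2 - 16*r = (r - 4)*(r^3 + 5*r^2 + 4*r) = r*(r - 4)*(r^2 + 5*r + 4) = r*(r - 4)*(r + 4)*(r + 1)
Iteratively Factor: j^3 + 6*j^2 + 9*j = (j)*(j^2 + 6*j + 9) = j*(j + 3)*(j + 3)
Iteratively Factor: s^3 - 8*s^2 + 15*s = (s - 3)*(s^2 - 5*s) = (s - 5)*(s - 3)*(s)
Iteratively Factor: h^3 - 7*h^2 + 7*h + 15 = (h - 5)*(h^2 - 2*h - 3) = (h - 5)*(h - 3)*(h + 1)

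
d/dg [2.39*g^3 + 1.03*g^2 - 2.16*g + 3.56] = 7.17*g^2 + 2.06*g - 2.16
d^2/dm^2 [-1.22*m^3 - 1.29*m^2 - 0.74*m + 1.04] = -7.32*m - 2.58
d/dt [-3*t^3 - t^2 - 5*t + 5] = -9*t^2 - 2*t - 5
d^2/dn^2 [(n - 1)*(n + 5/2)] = 2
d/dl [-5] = 0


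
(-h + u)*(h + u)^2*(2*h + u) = -2*h^4 - 3*h^3*u + h^2*u^2 + 3*h*u^3 + u^4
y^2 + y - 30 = (y - 5)*(y + 6)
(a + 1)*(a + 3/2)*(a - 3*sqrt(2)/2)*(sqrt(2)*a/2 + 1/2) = sqrt(2)*a^4/2 - a^3 + 5*sqrt(2)*a^3/4 - 5*a^2/2 - 15*sqrt(2)*a/8 - 3*a/2 - 9*sqrt(2)/8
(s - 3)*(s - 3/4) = s^2 - 15*s/4 + 9/4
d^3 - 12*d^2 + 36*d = d*(d - 6)^2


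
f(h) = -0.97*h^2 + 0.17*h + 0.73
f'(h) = 0.17 - 1.94*h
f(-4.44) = -19.15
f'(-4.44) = 8.78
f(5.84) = -31.36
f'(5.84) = -11.16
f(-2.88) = -7.81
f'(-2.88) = 5.76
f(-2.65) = -6.53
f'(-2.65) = 5.31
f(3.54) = -10.82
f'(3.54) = -6.70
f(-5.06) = -24.97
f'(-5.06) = 9.99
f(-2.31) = -4.84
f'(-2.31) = 4.65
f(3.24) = -8.90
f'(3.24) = -6.12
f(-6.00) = -35.21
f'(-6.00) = 11.81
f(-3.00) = -8.51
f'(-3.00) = 5.99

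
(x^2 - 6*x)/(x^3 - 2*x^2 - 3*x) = (6 - x)/(-x^2 + 2*x + 3)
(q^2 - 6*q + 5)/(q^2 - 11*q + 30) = (q - 1)/(q - 6)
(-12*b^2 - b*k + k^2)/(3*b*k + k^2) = (-4*b + k)/k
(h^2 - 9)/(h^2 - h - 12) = (h - 3)/(h - 4)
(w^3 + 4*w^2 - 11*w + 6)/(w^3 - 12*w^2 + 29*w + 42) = (w^3 + 4*w^2 - 11*w + 6)/(w^3 - 12*w^2 + 29*w + 42)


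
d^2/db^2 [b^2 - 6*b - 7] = 2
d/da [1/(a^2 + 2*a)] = 2*(-a - 1)/(a^2*(a + 2)^2)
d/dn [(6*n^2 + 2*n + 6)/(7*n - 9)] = 6*(7*n^2 - 18*n - 10)/(49*n^2 - 126*n + 81)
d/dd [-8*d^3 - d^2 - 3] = 2*d*(-12*d - 1)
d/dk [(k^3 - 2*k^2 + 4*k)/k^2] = 1 - 4/k^2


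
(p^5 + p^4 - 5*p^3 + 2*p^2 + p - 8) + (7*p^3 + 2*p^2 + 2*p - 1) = p^5 + p^4 + 2*p^3 + 4*p^2 + 3*p - 9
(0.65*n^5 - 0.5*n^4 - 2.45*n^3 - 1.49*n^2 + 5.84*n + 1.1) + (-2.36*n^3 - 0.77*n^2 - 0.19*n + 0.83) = 0.65*n^5 - 0.5*n^4 - 4.81*n^3 - 2.26*n^2 + 5.65*n + 1.93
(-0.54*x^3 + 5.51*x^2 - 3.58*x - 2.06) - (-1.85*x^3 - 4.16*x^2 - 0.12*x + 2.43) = 1.31*x^3 + 9.67*x^2 - 3.46*x - 4.49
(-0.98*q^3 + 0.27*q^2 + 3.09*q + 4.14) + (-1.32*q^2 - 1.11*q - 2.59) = -0.98*q^3 - 1.05*q^2 + 1.98*q + 1.55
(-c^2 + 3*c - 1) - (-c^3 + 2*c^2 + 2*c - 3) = c^3 - 3*c^2 + c + 2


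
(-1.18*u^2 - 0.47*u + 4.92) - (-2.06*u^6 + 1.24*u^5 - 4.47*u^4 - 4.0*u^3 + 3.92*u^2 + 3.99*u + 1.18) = 2.06*u^6 - 1.24*u^5 + 4.47*u^4 + 4.0*u^3 - 5.1*u^2 - 4.46*u + 3.74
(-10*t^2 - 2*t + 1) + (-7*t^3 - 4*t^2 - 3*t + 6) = -7*t^3 - 14*t^2 - 5*t + 7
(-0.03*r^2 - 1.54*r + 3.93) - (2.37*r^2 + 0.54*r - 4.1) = -2.4*r^2 - 2.08*r + 8.03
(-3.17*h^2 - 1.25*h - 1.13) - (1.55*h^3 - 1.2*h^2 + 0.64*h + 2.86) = -1.55*h^3 - 1.97*h^2 - 1.89*h - 3.99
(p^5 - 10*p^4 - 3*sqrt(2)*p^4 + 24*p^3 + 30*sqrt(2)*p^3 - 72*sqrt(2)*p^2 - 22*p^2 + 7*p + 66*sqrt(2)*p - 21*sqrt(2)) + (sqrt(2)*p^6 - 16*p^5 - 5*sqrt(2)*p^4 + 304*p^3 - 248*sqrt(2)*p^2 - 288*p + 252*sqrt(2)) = sqrt(2)*p^6 - 15*p^5 - 8*sqrt(2)*p^4 - 10*p^4 + 30*sqrt(2)*p^3 + 328*p^3 - 320*sqrt(2)*p^2 - 22*p^2 - 281*p + 66*sqrt(2)*p + 231*sqrt(2)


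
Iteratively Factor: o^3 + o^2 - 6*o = (o)*(o^2 + o - 6) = o*(o + 3)*(o - 2)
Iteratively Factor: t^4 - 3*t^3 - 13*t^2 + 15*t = (t + 3)*(t^3 - 6*t^2 + 5*t) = t*(t + 3)*(t^2 - 6*t + 5) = t*(t - 5)*(t + 3)*(t - 1)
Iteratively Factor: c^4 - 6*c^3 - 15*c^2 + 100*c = (c)*(c^3 - 6*c^2 - 15*c + 100) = c*(c + 4)*(c^2 - 10*c + 25) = c*(c - 5)*(c + 4)*(c - 5)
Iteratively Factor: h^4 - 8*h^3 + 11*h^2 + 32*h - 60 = (h - 2)*(h^3 - 6*h^2 - h + 30) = (h - 3)*(h - 2)*(h^2 - 3*h - 10) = (h - 3)*(h - 2)*(h + 2)*(h - 5)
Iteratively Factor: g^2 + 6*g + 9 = (g + 3)*(g + 3)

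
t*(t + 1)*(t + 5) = t^3 + 6*t^2 + 5*t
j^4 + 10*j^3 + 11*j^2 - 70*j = j*(j - 2)*(j + 5)*(j + 7)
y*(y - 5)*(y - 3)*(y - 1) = y^4 - 9*y^3 + 23*y^2 - 15*y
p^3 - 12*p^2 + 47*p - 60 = (p - 5)*(p - 4)*(p - 3)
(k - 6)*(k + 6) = k^2 - 36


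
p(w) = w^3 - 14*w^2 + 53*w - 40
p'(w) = 3*w^2 - 28*w + 53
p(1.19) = 4.93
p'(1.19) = 23.93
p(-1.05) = -112.24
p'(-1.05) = 85.71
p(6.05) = -10.34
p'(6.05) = -6.59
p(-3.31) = -405.08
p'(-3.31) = 178.55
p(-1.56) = -160.55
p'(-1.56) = 103.98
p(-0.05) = -42.69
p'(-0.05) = 54.41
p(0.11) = -34.34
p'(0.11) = 49.96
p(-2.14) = -227.33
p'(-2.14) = 126.66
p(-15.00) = -7360.00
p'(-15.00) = 1148.00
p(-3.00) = -352.00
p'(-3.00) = 164.00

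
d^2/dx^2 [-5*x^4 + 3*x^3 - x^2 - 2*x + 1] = -60*x^2 + 18*x - 2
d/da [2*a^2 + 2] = 4*a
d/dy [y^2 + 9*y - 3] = 2*y + 9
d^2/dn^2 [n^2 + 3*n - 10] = 2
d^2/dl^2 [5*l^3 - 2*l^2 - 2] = 30*l - 4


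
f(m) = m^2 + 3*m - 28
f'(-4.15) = -5.30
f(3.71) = -3.11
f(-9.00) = 26.00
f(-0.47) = -29.19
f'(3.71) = 10.42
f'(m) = 2*m + 3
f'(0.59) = 4.18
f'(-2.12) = -1.24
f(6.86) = 39.64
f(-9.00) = 26.00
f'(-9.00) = -15.00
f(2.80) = -11.76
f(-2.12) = -29.87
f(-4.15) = -23.23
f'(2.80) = 8.60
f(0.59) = -25.88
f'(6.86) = 16.72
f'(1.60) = 6.20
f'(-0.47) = 2.06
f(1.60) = -20.64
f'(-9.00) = -15.00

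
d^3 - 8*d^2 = d^2*(d - 8)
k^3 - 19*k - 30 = (k - 5)*(k + 2)*(k + 3)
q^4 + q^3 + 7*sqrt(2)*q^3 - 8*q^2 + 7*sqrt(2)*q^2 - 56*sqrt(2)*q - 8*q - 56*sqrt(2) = (q + 1)*(q - 2*sqrt(2))*(q + 2*sqrt(2))*(q + 7*sqrt(2))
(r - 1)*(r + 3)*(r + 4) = r^3 + 6*r^2 + 5*r - 12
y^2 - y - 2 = (y - 2)*(y + 1)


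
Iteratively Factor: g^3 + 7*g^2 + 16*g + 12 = (g + 3)*(g^2 + 4*g + 4) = (g + 2)*(g + 3)*(g + 2)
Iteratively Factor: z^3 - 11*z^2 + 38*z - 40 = (z - 2)*(z^2 - 9*z + 20) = (z - 5)*(z - 2)*(z - 4)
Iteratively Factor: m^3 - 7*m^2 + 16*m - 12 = (m - 3)*(m^2 - 4*m + 4) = (m - 3)*(m - 2)*(m - 2)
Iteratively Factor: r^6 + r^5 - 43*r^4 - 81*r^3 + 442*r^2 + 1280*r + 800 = (r + 4)*(r^5 - 3*r^4 - 31*r^3 + 43*r^2 + 270*r + 200) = (r + 2)*(r + 4)*(r^4 - 5*r^3 - 21*r^2 + 85*r + 100) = (r + 1)*(r + 2)*(r + 4)*(r^3 - 6*r^2 - 15*r + 100) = (r - 5)*(r + 1)*(r + 2)*(r + 4)*(r^2 - r - 20) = (r - 5)^2*(r + 1)*(r + 2)*(r + 4)*(r + 4)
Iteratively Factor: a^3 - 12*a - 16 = (a - 4)*(a^2 + 4*a + 4) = (a - 4)*(a + 2)*(a + 2)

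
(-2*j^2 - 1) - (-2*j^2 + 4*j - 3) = 2 - 4*j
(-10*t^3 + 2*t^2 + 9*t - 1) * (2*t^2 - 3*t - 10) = -20*t^5 + 34*t^4 + 112*t^3 - 49*t^2 - 87*t + 10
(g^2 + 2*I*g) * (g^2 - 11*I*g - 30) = g^4 - 9*I*g^3 - 8*g^2 - 60*I*g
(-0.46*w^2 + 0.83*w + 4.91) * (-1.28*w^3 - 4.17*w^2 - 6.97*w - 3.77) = 0.5888*w^5 + 0.8558*w^4 - 6.5397*w^3 - 24.5256*w^2 - 37.3518*w - 18.5107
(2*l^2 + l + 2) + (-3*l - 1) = 2*l^2 - 2*l + 1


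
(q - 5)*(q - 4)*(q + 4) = q^3 - 5*q^2 - 16*q + 80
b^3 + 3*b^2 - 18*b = b*(b - 3)*(b + 6)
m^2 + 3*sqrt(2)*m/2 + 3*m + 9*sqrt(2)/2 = (m + 3)*(m + 3*sqrt(2)/2)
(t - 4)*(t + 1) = t^2 - 3*t - 4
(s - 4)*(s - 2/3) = s^2 - 14*s/3 + 8/3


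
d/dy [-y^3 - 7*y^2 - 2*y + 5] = -3*y^2 - 14*y - 2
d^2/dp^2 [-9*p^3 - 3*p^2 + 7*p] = -54*p - 6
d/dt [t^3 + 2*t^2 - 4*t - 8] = 3*t^2 + 4*t - 4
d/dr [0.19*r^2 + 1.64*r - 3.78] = 0.38*r + 1.64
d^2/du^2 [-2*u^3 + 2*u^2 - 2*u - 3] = 4 - 12*u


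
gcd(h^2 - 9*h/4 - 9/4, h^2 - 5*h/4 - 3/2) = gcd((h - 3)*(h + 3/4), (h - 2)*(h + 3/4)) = h + 3/4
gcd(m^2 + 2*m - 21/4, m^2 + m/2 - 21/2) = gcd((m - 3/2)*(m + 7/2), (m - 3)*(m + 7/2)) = m + 7/2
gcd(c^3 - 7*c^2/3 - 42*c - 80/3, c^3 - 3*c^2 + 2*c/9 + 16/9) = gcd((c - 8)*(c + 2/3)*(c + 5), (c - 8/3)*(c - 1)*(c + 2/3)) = c + 2/3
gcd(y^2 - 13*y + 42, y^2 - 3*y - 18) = y - 6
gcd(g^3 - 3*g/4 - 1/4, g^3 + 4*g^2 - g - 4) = g - 1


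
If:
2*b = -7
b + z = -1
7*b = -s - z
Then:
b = -7/2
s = 22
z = 5/2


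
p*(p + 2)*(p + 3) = p^3 + 5*p^2 + 6*p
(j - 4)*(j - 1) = j^2 - 5*j + 4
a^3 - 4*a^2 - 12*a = a*(a - 6)*(a + 2)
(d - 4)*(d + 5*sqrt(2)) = d^2 - 4*d + 5*sqrt(2)*d - 20*sqrt(2)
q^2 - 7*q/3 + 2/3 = (q - 2)*(q - 1/3)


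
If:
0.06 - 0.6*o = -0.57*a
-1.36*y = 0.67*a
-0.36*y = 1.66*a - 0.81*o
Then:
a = 0.11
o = 0.21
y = -0.06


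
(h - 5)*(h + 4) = h^2 - h - 20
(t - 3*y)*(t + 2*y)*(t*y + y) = t^3*y - t^2*y^2 + t^2*y - 6*t*y^3 - t*y^2 - 6*y^3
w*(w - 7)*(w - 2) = w^3 - 9*w^2 + 14*w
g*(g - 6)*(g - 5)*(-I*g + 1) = -I*g^4 + g^3 + 11*I*g^3 - 11*g^2 - 30*I*g^2 + 30*g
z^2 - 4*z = z*(z - 4)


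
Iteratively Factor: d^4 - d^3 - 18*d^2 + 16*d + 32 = (d + 4)*(d^3 - 5*d^2 + 2*d + 8) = (d - 2)*(d + 4)*(d^2 - 3*d - 4) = (d - 4)*(d - 2)*(d + 4)*(d + 1)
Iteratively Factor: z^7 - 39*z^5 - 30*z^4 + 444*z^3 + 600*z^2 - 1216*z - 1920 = (z - 4)*(z^6 + 4*z^5 - 23*z^4 - 122*z^3 - 44*z^2 + 424*z + 480) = (z - 4)*(z + 2)*(z^5 + 2*z^4 - 27*z^3 - 68*z^2 + 92*z + 240) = (z - 4)*(z + 2)*(z + 4)*(z^4 - 2*z^3 - 19*z^2 + 8*z + 60) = (z - 4)*(z - 2)*(z + 2)*(z + 4)*(z^3 - 19*z - 30) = (z - 5)*(z - 4)*(z - 2)*(z + 2)*(z + 4)*(z^2 + 5*z + 6) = (z - 5)*(z - 4)*(z - 2)*(z + 2)*(z + 3)*(z + 4)*(z + 2)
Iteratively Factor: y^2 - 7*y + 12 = (y - 4)*(y - 3)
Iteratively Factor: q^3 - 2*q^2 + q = (q)*(q^2 - 2*q + 1) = q*(q - 1)*(q - 1)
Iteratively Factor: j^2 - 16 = (j - 4)*(j + 4)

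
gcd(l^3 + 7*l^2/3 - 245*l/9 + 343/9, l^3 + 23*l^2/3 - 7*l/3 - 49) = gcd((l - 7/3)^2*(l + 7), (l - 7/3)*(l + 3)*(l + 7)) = l^2 + 14*l/3 - 49/3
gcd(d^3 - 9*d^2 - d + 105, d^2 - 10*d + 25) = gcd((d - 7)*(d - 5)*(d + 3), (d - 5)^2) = d - 5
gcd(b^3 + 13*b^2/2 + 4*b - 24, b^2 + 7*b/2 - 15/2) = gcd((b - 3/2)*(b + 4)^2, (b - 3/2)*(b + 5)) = b - 3/2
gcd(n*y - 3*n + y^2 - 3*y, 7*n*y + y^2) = 1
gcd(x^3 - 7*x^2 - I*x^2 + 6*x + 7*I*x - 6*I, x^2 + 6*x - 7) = x - 1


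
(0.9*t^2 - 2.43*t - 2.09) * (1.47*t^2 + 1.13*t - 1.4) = 1.323*t^4 - 2.5551*t^3 - 7.0782*t^2 + 1.0403*t + 2.926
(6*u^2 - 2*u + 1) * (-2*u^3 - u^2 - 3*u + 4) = -12*u^5 - 2*u^4 - 18*u^3 + 29*u^2 - 11*u + 4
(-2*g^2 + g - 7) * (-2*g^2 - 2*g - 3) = 4*g^4 + 2*g^3 + 18*g^2 + 11*g + 21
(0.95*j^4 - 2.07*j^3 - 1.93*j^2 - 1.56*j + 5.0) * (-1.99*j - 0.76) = -1.8905*j^5 + 3.3973*j^4 + 5.4139*j^3 + 4.5712*j^2 - 8.7644*j - 3.8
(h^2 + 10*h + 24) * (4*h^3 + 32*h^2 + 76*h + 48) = 4*h^5 + 72*h^4 + 492*h^3 + 1576*h^2 + 2304*h + 1152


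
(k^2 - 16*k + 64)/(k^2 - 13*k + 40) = (k - 8)/(k - 5)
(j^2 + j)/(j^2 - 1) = j/(j - 1)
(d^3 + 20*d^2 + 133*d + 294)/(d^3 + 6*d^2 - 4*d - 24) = (d^2 + 14*d + 49)/(d^2 - 4)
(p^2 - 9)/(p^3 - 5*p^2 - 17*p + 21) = (p - 3)/(p^2 - 8*p + 7)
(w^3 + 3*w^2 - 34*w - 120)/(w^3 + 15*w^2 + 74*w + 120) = (w - 6)/(w + 6)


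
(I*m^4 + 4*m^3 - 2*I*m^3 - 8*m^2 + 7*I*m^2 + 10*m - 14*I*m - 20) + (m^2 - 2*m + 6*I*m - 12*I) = I*m^4 + 4*m^3 - 2*I*m^3 - 7*m^2 + 7*I*m^2 + 8*m - 8*I*m - 20 - 12*I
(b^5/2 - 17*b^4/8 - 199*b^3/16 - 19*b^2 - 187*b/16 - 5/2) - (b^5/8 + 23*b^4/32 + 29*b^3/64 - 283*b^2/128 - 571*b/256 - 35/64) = 3*b^5/8 - 91*b^4/32 - 825*b^3/64 - 2149*b^2/128 - 2421*b/256 - 125/64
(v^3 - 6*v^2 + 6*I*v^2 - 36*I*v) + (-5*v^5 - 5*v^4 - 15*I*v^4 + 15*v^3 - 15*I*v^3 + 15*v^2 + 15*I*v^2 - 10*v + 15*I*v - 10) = -5*v^5 - 5*v^4 - 15*I*v^4 + 16*v^3 - 15*I*v^3 + 9*v^2 + 21*I*v^2 - 10*v - 21*I*v - 10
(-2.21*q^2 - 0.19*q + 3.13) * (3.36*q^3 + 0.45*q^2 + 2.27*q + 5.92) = -7.4256*q^5 - 1.6329*q^4 + 5.4146*q^3 - 12.106*q^2 + 5.9803*q + 18.5296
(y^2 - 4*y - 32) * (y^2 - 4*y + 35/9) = y^4 - 8*y^3 - 109*y^2/9 + 1012*y/9 - 1120/9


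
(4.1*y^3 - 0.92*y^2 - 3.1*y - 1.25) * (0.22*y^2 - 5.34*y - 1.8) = 0.902*y^5 - 22.0964*y^4 - 3.1492*y^3 + 17.935*y^2 + 12.255*y + 2.25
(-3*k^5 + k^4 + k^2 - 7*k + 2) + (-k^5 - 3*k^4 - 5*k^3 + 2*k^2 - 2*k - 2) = -4*k^5 - 2*k^4 - 5*k^3 + 3*k^2 - 9*k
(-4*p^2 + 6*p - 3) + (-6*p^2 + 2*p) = -10*p^2 + 8*p - 3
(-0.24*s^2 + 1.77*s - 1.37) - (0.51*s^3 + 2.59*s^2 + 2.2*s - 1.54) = -0.51*s^3 - 2.83*s^2 - 0.43*s + 0.17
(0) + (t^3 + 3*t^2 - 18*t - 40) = t^3 + 3*t^2 - 18*t - 40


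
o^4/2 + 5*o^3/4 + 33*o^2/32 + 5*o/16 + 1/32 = (o/2 + 1/2)*(o + 1/4)^2*(o + 1)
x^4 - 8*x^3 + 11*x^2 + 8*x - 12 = (x - 6)*(x - 2)*(x - 1)*(x + 1)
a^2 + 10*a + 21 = (a + 3)*(a + 7)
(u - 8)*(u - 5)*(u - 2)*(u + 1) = u^4 - 14*u^3 + 51*u^2 - 14*u - 80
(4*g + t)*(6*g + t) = 24*g^2 + 10*g*t + t^2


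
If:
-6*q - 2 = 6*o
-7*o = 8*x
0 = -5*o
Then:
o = 0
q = -1/3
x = 0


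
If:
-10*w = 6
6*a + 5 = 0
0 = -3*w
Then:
No Solution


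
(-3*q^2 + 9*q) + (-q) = -3*q^2 + 8*q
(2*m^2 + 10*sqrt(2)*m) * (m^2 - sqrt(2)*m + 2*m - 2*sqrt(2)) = 2*m^4 + 4*m^3 + 8*sqrt(2)*m^3 - 20*m^2 + 16*sqrt(2)*m^2 - 40*m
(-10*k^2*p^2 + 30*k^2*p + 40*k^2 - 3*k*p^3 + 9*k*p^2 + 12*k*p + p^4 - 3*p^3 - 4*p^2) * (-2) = 20*k^2*p^2 - 60*k^2*p - 80*k^2 + 6*k*p^3 - 18*k*p^2 - 24*k*p - 2*p^4 + 6*p^3 + 8*p^2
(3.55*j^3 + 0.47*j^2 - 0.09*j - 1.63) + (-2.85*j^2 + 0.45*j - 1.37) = 3.55*j^3 - 2.38*j^2 + 0.36*j - 3.0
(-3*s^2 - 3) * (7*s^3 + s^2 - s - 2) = -21*s^5 - 3*s^4 - 18*s^3 + 3*s^2 + 3*s + 6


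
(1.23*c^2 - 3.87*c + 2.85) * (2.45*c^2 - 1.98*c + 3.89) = 3.0135*c^4 - 11.9169*c^3 + 19.4298*c^2 - 20.6973*c + 11.0865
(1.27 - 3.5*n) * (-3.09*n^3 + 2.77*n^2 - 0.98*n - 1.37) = 10.815*n^4 - 13.6193*n^3 + 6.9479*n^2 + 3.5504*n - 1.7399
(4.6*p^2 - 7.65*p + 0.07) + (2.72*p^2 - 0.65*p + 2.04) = 7.32*p^2 - 8.3*p + 2.11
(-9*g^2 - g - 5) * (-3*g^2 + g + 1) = 27*g^4 - 6*g^3 + 5*g^2 - 6*g - 5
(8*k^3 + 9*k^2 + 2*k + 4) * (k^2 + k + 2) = 8*k^5 + 17*k^4 + 27*k^3 + 24*k^2 + 8*k + 8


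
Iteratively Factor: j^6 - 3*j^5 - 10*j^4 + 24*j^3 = (j)*(j^5 - 3*j^4 - 10*j^3 + 24*j^2) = j*(j - 2)*(j^4 - j^3 - 12*j^2) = j*(j - 4)*(j - 2)*(j^3 + 3*j^2) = j*(j - 4)*(j - 2)*(j + 3)*(j^2) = j^2*(j - 4)*(j - 2)*(j + 3)*(j)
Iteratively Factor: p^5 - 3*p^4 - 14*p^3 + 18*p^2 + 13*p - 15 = (p + 1)*(p^4 - 4*p^3 - 10*p^2 + 28*p - 15) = (p + 1)*(p + 3)*(p^3 - 7*p^2 + 11*p - 5) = (p - 1)*(p + 1)*(p + 3)*(p^2 - 6*p + 5) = (p - 1)^2*(p + 1)*(p + 3)*(p - 5)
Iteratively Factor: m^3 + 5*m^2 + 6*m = (m)*(m^2 + 5*m + 6) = m*(m + 3)*(m + 2)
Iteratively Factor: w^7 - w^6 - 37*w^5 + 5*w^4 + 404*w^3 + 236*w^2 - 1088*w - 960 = (w + 4)*(w^6 - 5*w^5 - 17*w^4 + 73*w^3 + 112*w^2 - 212*w - 240) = (w + 2)*(w + 4)*(w^5 - 7*w^4 - 3*w^3 + 79*w^2 - 46*w - 120) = (w + 2)*(w + 3)*(w + 4)*(w^4 - 10*w^3 + 27*w^2 - 2*w - 40) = (w - 4)*(w + 2)*(w + 3)*(w + 4)*(w^3 - 6*w^2 + 3*w + 10) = (w - 4)*(w + 1)*(w + 2)*(w + 3)*(w + 4)*(w^2 - 7*w + 10) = (w - 5)*(w - 4)*(w + 1)*(w + 2)*(w + 3)*(w + 4)*(w - 2)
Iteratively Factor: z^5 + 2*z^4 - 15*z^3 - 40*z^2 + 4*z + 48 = (z + 2)*(z^4 - 15*z^2 - 10*z + 24) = (z - 4)*(z + 2)*(z^3 + 4*z^2 + z - 6) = (z - 4)*(z - 1)*(z + 2)*(z^2 + 5*z + 6) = (z - 4)*(z - 1)*(z + 2)*(z + 3)*(z + 2)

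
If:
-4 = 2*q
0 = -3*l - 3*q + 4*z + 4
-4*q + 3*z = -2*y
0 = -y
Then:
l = -2/9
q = -2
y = 0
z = -8/3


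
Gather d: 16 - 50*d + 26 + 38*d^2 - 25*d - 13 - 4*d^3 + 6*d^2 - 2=-4*d^3 + 44*d^2 - 75*d + 27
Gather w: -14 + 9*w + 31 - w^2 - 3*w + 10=-w^2 + 6*w + 27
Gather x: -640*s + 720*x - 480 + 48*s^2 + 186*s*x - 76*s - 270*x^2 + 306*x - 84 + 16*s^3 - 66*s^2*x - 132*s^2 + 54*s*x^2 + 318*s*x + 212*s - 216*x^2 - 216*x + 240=16*s^3 - 84*s^2 - 504*s + x^2*(54*s - 486) + x*(-66*s^2 + 504*s + 810) - 324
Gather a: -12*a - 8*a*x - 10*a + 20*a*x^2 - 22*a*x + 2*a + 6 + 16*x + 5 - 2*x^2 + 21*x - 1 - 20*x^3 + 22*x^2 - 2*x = a*(20*x^2 - 30*x - 20) - 20*x^3 + 20*x^2 + 35*x + 10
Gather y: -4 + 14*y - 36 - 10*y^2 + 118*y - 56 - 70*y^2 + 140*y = -80*y^2 + 272*y - 96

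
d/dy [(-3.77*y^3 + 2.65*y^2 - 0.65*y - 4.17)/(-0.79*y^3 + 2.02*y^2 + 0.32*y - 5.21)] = (-5.5219*y^4 - 3.4398*y^3 + 51.2032*y^2 - 10.7662*y + 4.7209)/(0.6241*y^6 - 3.1916*y^5 + 3.5748*y^4 + 9.5246*y^3 - 20.946*y^2 - 3.3344*y + 27.1441)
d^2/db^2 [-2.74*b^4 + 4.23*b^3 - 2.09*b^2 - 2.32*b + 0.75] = -32.88*b^2 + 25.38*b - 4.18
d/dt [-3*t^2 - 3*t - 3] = -6*t - 3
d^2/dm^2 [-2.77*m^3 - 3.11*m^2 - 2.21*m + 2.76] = -16.62*m - 6.22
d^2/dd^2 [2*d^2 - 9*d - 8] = 4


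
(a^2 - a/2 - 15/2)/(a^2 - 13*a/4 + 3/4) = 2*(2*a + 5)/(4*a - 1)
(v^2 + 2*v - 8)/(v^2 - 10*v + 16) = (v + 4)/(v - 8)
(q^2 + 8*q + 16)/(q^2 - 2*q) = (q^2 + 8*q + 16)/(q*(q - 2))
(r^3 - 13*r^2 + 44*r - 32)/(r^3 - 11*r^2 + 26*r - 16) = (r - 4)/(r - 2)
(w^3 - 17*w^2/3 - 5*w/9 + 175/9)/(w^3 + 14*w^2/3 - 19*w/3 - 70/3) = (3*w^2 - 10*w - 25)/(3*(w^2 + 7*w + 10))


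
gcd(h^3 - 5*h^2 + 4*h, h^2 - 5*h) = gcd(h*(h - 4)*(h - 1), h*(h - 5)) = h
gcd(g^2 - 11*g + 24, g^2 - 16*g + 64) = g - 8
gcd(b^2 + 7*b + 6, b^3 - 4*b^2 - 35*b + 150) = b + 6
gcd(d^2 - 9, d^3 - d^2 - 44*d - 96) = d + 3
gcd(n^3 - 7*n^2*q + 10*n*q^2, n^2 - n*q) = n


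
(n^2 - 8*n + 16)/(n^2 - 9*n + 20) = (n - 4)/(n - 5)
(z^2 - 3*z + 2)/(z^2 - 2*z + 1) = (z - 2)/(z - 1)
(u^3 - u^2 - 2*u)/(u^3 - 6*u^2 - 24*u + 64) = u*(u + 1)/(u^2 - 4*u - 32)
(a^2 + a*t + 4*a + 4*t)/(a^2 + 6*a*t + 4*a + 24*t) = (a + t)/(a + 6*t)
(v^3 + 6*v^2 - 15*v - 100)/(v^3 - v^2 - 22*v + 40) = (v + 5)/(v - 2)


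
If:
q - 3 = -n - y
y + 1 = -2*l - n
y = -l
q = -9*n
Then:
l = -5/7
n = -2/7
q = 18/7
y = 5/7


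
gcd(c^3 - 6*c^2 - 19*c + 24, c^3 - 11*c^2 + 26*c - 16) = c^2 - 9*c + 8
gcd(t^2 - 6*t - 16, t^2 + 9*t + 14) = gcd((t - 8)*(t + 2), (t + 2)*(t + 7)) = t + 2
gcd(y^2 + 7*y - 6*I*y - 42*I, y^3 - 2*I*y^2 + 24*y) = y - 6*I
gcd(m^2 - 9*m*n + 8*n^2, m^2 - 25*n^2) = 1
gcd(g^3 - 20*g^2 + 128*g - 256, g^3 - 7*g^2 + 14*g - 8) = g - 4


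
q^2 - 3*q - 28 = (q - 7)*(q + 4)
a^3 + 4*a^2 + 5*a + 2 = (a + 1)^2*(a + 2)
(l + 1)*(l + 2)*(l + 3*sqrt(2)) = l^3 + 3*l^2 + 3*sqrt(2)*l^2 + 2*l + 9*sqrt(2)*l + 6*sqrt(2)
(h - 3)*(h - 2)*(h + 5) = h^3 - 19*h + 30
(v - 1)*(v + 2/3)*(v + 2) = v^3 + 5*v^2/3 - 4*v/3 - 4/3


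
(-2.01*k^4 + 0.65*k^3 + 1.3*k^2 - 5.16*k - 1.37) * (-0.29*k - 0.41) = 0.5829*k^5 + 0.6356*k^4 - 0.6435*k^3 + 0.9634*k^2 + 2.5129*k + 0.5617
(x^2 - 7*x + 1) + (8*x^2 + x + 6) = 9*x^2 - 6*x + 7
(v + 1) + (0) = v + 1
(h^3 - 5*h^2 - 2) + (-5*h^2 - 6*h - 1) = h^3 - 10*h^2 - 6*h - 3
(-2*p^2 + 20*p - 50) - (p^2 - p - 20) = -3*p^2 + 21*p - 30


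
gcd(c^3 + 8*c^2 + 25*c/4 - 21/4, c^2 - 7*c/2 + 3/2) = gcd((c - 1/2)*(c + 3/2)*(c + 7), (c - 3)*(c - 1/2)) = c - 1/2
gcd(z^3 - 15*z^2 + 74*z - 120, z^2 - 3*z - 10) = z - 5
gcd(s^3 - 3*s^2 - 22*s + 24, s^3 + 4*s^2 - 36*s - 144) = s^2 - 2*s - 24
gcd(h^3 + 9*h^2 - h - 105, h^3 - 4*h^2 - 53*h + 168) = h^2 + 4*h - 21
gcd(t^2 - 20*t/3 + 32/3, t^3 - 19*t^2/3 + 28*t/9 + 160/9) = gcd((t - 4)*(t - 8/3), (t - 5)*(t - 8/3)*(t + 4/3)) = t - 8/3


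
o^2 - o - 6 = (o - 3)*(o + 2)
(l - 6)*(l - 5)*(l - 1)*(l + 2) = l^4 - 10*l^3 + 17*l^2 + 52*l - 60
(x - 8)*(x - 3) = x^2 - 11*x + 24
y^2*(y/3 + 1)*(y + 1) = y^4/3 + 4*y^3/3 + y^2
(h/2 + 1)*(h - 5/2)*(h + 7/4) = h^3/2 + 5*h^2/8 - 47*h/16 - 35/8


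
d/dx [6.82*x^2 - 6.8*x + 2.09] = 13.64*x - 6.8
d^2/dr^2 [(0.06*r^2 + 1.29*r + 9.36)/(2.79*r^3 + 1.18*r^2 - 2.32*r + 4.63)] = (0.934092*r^6 + 60.248934*r^5 + 902.121948*r^4 + 502.809732*r^3 - 487.248084*r^2 - 921.488364*r + 28.769436)/(21.717639*r^9 + 27.555714*r^8 - 42.522948*r^7 + 63.936757*r^6 + 126.8169*r^5 - 141.420252*r^4 + 90.889157*r^3 + 150.648162*r^2 - 149.200824*r + 99.252847)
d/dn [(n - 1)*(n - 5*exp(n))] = -5*n*exp(n) + 2*n - 1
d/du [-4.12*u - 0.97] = -4.12000000000000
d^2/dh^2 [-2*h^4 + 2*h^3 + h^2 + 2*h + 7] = -24*h^2 + 12*h + 2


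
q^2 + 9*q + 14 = (q + 2)*(q + 7)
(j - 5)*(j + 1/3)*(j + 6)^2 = j^4 + 22*j^3/3 - 65*j^2/3 - 188*j - 60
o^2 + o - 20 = (o - 4)*(o + 5)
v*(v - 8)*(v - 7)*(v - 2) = v^4 - 17*v^3 + 86*v^2 - 112*v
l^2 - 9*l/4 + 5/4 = (l - 5/4)*(l - 1)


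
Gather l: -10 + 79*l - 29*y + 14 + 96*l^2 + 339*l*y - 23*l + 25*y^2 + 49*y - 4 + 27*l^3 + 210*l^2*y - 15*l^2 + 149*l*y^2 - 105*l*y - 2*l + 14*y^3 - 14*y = 27*l^3 + l^2*(210*y + 81) + l*(149*y^2 + 234*y + 54) + 14*y^3 + 25*y^2 + 6*y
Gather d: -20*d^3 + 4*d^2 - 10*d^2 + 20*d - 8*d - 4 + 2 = -20*d^3 - 6*d^2 + 12*d - 2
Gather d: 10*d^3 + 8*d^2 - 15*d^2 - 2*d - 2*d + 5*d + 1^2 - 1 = 10*d^3 - 7*d^2 + d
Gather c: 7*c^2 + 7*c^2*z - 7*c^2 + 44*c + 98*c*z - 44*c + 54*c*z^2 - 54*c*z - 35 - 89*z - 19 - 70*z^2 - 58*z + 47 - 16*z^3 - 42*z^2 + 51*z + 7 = 7*c^2*z + c*(54*z^2 + 44*z) - 16*z^3 - 112*z^2 - 96*z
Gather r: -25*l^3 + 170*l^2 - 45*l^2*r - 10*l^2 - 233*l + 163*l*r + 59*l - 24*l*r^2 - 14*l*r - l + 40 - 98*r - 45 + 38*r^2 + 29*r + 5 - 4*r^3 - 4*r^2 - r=-25*l^3 + 160*l^2 - 175*l - 4*r^3 + r^2*(34 - 24*l) + r*(-45*l^2 + 149*l - 70)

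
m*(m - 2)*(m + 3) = m^3 + m^2 - 6*m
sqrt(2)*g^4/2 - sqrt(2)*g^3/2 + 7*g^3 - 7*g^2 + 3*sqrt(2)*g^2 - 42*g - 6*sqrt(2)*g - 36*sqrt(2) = (g - 3)*(g + sqrt(2))*(g + 6*sqrt(2))*(sqrt(2)*g/2 + sqrt(2))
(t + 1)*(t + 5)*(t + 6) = t^3 + 12*t^2 + 41*t + 30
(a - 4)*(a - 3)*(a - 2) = a^3 - 9*a^2 + 26*a - 24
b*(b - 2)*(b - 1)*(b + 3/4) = b^4 - 9*b^3/4 - b^2/4 + 3*b/2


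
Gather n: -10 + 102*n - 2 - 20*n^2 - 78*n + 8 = -20*n^2 + 24*n - 4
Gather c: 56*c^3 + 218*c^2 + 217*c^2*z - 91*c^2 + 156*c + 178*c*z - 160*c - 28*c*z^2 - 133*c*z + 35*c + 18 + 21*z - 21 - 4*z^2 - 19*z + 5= 56*c^3 + c^2*(217*z + 127) + c*(-28*z^2 + 45*z + 31) - 4*z^2 + 2*z + 2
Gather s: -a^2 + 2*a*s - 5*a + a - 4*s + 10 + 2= -a^2 - 4*a + s*(2*a - 4) + 12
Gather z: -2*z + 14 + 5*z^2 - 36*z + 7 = 5*z^2 - 38*z + 21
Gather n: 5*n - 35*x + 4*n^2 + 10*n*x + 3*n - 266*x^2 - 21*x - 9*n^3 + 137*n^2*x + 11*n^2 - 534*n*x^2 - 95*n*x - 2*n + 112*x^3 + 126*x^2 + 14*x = -9*n^3 + n^2*(137*x + 15) + n*(-534*x^2 - 85*x + 6) + 112*x^3 - 140*x^2 - 42*x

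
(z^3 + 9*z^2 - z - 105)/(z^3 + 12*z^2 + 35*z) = (z - 3)/z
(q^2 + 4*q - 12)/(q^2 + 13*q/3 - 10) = 3*(q - 2)/(3*q - 5)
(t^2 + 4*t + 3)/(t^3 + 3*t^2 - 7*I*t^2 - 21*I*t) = (t + 1)/(t*(t - 7*I))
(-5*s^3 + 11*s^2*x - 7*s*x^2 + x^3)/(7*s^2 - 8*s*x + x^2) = (5*s^2 - 6*s*x + x^2)/(-7*s + x)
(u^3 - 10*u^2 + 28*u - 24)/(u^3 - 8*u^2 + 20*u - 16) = (u - 6)/(u - 4)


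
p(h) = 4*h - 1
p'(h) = 4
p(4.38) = 16.52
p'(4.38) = 4.00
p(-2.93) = -12.72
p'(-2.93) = 4.00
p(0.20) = -0.20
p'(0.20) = 4.00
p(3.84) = 14.36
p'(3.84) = 4.00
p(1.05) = 3.20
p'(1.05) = 4.00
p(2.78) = 10.12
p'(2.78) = 4.00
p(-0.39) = -2.56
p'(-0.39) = 4.00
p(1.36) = 4.44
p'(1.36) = 4.00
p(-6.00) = -25.00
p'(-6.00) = 4.00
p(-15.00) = -61.00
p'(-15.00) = 4.00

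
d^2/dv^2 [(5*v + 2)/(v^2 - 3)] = 2*(4*v^2*(5*v + 2) - (15*v + 2)*(v^2 - 3))/(v^2 - 3)^3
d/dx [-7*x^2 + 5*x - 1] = 5 - 14*x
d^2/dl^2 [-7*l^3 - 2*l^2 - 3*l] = -42*l - 4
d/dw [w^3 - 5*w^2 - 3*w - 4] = 3*w^2 - 10*w - 3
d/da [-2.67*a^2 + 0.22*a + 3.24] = 0.22 - 5.34*a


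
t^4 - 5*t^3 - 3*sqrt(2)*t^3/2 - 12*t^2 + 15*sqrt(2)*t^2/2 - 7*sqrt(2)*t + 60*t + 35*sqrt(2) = (t - 5)*(t - 7*sqrt(2)/2)*(t + sqrt(2))^2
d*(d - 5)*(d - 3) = d^3 - 8*d^2 + 15*d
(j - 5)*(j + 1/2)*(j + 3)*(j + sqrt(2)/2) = j^4 - 3*j^3/2 + sqrt(2)*j^3/2 - 16*j^2 - 3*sqrt(2)*j^2/4 - 8*sqrt(2)*j - 15*j/2 - 15*sqrt(2)/4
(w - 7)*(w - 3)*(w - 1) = w^3 - 11*w^2 + 31*w - 21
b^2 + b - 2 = (b - 1)*(b + 2)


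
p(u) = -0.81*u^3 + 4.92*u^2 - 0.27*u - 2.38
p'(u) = -2.43*u^2 + 9.84*u - 0.27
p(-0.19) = -2.15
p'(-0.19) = -2.23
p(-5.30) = 257.84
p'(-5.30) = -120.68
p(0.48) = -1.47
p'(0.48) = 3.89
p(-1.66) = 15.33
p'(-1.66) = -23.30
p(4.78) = 20.28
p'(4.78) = -8.76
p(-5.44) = 275.09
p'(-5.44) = -125.71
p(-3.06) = 67.72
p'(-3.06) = -53.13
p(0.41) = -1.72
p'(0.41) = 3.36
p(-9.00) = 989.06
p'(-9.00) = -285.66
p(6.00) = -1.84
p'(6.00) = -28.71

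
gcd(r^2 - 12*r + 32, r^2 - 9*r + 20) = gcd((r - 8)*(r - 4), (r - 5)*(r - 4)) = r - 4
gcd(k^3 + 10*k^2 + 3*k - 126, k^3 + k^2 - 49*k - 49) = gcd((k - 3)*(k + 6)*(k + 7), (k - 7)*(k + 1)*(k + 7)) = k + 7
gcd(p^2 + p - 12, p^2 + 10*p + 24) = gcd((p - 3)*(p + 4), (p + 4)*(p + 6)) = p + 4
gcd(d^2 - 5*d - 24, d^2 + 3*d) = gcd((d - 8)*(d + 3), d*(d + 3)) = d + 3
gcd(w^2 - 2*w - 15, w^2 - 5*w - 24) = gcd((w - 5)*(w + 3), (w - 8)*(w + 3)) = w + 3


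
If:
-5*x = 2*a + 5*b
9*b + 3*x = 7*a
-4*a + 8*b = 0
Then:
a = 0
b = 0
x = 0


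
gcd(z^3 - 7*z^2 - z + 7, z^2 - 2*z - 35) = z - 7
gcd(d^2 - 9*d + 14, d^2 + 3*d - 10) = d - 2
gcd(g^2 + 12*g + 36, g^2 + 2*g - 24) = g + 6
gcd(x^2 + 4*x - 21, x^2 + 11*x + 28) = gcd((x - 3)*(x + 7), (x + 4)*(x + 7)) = x + 7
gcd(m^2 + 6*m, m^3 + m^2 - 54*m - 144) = m + 6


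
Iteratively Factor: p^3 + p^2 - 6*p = (p + 3)*(p^2 - 2*p) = p*(p + 3)*(p - 2)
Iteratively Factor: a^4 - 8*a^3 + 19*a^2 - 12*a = (a - 4)*(a^3 - 4*a^2 + 3*a) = (a - 4)*(a - 1)*(a^2 - 3*a) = (a - 4)*(a - 3)*(a - 1)*(a)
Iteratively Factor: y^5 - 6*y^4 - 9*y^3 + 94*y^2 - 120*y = (y - 2)*(y^4 - 4*y^3 - 17*y^2 + 60*y) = (y - 2)*(y + 4)*(y^3 - 8*y^2 + 15*y) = y*(y - 2)*(y + 4)*(y^2 - 8*y + 15) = y*(y - 3)*(y - 2)*(y + 4)*(y - 5)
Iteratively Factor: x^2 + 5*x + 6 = (x + 2)*(x + 3)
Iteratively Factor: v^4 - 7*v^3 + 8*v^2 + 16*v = (v - 4)*(v^3 - 3*v^2 - 4*v) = v*(v - 4)*(v^2 - 3*v - 4) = v*(v - 4)*(v + 1)*(v - 4)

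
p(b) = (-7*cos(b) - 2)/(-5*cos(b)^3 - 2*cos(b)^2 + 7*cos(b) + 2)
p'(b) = (-7*cos(b) - 2)*(-15*sin(b)*cos(b)^2 - 4*sin(b)*cos(b) + 7*sin(b))/(-5*cos(b)^3 - 2*cos(b)^2 + 7*cos(b) + 2)^2 + 7*sin(b)/(-5*cos(b)^3 - 2*cos(b)^2 + 7*cos(b) + 2)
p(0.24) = -3.78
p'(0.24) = 4.97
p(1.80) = -1.12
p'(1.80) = -2.69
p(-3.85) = -1.45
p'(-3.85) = -1.42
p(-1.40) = -1.03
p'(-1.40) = -0.30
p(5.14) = -1.17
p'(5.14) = -0.82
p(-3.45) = -2.16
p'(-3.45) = -1.84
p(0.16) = -4.14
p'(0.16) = 4.07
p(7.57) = -1.07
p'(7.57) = 0.51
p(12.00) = -2.27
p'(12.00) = -3.55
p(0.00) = -4.50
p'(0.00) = 0.00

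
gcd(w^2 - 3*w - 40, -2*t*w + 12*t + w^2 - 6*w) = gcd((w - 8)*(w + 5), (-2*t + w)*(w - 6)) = 1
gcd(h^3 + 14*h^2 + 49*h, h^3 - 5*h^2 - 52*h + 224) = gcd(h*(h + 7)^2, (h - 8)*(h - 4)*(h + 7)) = h + 7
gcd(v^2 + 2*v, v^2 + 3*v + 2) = v + 2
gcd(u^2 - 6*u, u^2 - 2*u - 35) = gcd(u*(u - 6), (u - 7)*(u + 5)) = 1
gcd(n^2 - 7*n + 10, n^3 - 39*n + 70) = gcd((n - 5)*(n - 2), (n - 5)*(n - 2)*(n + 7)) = n^2 - 7*n + 10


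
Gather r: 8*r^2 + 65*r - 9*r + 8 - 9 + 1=8*r^2 + 56*r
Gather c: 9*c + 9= 9*c + 9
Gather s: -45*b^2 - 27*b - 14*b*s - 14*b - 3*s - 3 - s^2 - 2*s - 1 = -45*b^2 - 41*b - s^2 + s*(-14*b - 5) - 4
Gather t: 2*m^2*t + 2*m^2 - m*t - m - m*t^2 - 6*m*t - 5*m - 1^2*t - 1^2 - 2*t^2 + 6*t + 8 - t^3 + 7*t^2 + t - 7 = 2*m^2 - 6*m - t^3 + t^2*(5 - m) + t*(2*m^2 - 7*m + 6)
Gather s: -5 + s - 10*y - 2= s - 10*y - 7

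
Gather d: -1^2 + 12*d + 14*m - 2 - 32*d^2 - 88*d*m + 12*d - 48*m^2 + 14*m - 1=-32*d^2 + d*(24 - 88*m) - 48*m^2 + 28*m - 4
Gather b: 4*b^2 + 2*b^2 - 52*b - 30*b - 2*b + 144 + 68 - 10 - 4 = 6*b^2 - 84*b + 198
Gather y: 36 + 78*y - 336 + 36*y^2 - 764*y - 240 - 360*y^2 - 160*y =-324*y^2 - 846*y - 540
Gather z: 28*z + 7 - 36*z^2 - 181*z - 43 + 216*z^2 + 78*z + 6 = 180*z^2 - 75*z - 30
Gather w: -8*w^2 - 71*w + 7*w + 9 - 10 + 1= -8*w^2 - 64*w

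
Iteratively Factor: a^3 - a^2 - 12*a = (a + 3)*(a^2 - 4*a) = a*(a + 3)*(a - 4)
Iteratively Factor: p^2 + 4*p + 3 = (p + 3)*(p + 1)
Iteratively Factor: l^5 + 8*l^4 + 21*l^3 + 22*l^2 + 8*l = (l + 4)*(l^4 + 4*l^3 + 5*l^2 + 2*l) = l*(l + 4)*(l^3 + 4*l^2 + 5*l + 2) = l*(l + 2)*(l + 4)*(l^2 + 2*l + 1) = l*(l + 1)*(l + 2)*(l + 4)*(l + 1)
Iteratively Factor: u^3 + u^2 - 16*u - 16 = (u - 4)*(u^2 + 5*u + 4) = (u - 4)*(u + 1)*(u + 4)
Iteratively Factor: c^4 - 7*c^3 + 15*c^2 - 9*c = (c)*(c^3 - 7*c^2 + 15*c - 9) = c*(c - 3)*(c^2 - 4*c + 3) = c*(c - 3)^2*(c - 1)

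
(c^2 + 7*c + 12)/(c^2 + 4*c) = (c + 3)/c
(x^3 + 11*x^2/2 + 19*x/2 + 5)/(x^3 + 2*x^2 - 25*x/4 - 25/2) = 2*(x + 1)/(2*x - 5)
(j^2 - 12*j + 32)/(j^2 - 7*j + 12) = (j - 8)/(j - 3)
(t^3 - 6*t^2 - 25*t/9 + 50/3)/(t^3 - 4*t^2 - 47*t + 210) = (t^2 - 25/9)/(t^2 + 2*t - 35)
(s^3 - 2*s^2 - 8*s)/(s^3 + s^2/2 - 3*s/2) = 2*(s^2 - 2*s - 8)/(2*s^2 + s - 3)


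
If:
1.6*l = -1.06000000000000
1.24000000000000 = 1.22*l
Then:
No Solution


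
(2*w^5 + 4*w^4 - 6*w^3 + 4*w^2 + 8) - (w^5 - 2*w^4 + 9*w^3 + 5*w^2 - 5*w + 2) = w^5 + 6*w^4 - 15*w^3 - w^2 + 5*w + 6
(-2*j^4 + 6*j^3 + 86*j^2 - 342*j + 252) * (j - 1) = -2*j^5 + 8*j^4 + 80*j^3 - 428*j^2 + 594*j - 252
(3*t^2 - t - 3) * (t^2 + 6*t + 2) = 3*t^4 + 17*t^3 - 3*t^2 - 20*t - 6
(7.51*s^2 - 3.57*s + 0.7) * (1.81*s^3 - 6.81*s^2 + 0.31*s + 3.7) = 13.5931*s^5 - 57.6048*s^4 + 27.9068*s^3 + 21.9133*s^2 - 12.992*s + 2.59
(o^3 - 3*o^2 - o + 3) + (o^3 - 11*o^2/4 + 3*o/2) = 2*o^3 - 23*o^2/4 + o/2 + 3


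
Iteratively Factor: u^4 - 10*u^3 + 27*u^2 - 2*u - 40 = (u - 2)*(u^3 - 8*u^2 + 11*u + 20) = (u - 5)*(u - 2)*(u^2 - 3*u - 4) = (u - 5)*(u - 2)*(u + 1)*(u - 4)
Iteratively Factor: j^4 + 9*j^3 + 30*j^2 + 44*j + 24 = (j + 3)*(j^3 + 6*j^2 + 12*j + 8) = (j + 2)*(j + 3)*(j^2 + 4*j + 4) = (j + 2)^2*(j + 3)*(j + 2)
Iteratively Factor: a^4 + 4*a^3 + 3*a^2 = (a + 1)*(a^3 + 3*a^2) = a*(a + 1)*(a^2 + 3*a) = a^2*(a + 1)*(a + 3)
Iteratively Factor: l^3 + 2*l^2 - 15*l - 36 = (l + 3)*(l^2 - l - 12) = (l + 3)^2*(l - 4)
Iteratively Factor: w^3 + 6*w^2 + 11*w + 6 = (w + 2)*(w^2 + 4*w + 3) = (w + 2)*(w + 3)*(w + 1)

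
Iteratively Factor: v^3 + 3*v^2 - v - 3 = (v - 1)*(v^2 + 4*v + 3) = (v - 1)*(v + 1)*(v + 3)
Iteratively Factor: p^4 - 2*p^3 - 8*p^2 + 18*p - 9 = (p - 1)*(p^3 - p^2 - 9*p + 9) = (p - 3)*(p - 1)*(p^2 + 2*p - 3) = (p - 3)*(p - 1)*(p + 3)*(p - 1)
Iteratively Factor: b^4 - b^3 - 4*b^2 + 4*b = (b - 1)*(b^3 - 4*b) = (b - 1)*(b + 2)*(b^2 - 2*b) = b*(b - 1)*(b + 2)*(b - 2)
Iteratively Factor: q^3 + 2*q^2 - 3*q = (q - 1)*(q^2 + 3*q) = (q - 1)*(q + 3)*(q)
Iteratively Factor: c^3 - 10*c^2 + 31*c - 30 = (c - 5)*(c^2 - 5*c + 6) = (c - 5)*(c - 2)*(c - 3)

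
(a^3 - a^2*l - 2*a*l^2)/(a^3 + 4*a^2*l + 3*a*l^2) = (a - 2*l)/(a + 3*l)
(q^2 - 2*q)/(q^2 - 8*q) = (q - 2)/(q - 8)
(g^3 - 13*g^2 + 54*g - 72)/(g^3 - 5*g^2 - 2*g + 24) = (g - 6)/(g + 2)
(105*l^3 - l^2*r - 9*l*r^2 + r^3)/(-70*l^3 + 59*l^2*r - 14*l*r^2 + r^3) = (3*l + r)/(-2*l + r)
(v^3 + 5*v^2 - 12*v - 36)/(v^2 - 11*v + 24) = (v^2 + 8*v + 12)/(v - 8)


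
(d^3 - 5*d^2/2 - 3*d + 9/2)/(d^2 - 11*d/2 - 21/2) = (d^2 - 4*d + 3)/(d - 7)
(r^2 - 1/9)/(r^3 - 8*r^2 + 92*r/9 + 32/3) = (9*r^2 - 1)/(9*r^3 - 72*r^2 + 92*r + 96)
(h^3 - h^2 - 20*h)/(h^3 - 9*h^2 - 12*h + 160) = h/(h - 8)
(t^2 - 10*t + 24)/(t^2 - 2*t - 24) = (t - 4)/(t + 4)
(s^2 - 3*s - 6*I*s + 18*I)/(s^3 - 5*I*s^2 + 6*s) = (s - 3)/(s*(s + I))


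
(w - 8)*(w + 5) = w^2 - 3*w - 40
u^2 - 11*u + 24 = (u - 8)*(u - 3)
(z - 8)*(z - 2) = z^2 - 10*z + 16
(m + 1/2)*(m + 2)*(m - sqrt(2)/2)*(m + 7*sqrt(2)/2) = m^4 + 5*m^3/2 + 3*sqrt(2)*m^3 - 5*m^2/2 + 15*sqrt(2)*m^2/2 - 35*m/4 + 3*sqrt(2)*m - 7/2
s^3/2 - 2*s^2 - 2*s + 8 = (s/2 + 1)*(s - 4)*(s - 2)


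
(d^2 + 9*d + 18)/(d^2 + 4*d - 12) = (d + 3)/(d - 2)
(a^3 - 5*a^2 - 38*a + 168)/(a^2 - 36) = (a^2 - 11*a + 28)/(a - 6)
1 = 1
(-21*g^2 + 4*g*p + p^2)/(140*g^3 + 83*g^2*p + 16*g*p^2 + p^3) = (-3*g + p)/(20*g^2 + 9*g*p + p^2)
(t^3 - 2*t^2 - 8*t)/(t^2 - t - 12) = t*(t + 2)/(t + 3)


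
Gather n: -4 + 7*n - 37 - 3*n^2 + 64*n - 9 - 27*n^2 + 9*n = -30*n^2 + 80*n - 50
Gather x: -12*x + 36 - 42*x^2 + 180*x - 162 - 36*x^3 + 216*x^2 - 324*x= -36*x^3 + 174*x^2 - 156*x - 126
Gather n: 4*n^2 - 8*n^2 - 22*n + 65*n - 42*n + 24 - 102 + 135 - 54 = -4*n^2 + n + 3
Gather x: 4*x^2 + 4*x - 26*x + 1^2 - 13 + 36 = 4*x^2 - 22*x + 24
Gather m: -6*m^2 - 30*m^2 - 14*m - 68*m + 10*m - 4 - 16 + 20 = -36*m^2 - 72*m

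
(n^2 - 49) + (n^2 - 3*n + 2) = 2*n^2 - 3*n - 47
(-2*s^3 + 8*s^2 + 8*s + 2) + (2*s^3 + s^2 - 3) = 9*s^2 + 8*s - 1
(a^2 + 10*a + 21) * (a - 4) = a^3 + 6*a^2 - 19*a - 84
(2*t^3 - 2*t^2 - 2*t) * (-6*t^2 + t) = -12*t^5 + 14*t^4 + 10*t^3 - 2*t^2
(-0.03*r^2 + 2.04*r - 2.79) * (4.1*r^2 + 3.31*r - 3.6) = -0.123*r^4 + 8.2647*r^3 - 4.5786*r^2 - 16.5789*r + 10.044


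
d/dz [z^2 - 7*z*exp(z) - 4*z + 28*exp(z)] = -7*z*exp(z) + 2*z + 21*exp(z) - 4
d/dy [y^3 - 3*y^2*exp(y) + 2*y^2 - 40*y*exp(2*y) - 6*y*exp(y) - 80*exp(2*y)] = -3*y^2*exp(y) + 3*y^2 - 80*y*exp(2*y) - 12*y*exp(y) + 4*y - 200*exp(2*y) - 6*exp(y)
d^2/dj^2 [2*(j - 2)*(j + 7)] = 4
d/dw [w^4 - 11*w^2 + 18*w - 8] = 4*w^3 - 22*w + 18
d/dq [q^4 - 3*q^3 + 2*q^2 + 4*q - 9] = 4*q^3 - 9*q^2 + 4*q + 4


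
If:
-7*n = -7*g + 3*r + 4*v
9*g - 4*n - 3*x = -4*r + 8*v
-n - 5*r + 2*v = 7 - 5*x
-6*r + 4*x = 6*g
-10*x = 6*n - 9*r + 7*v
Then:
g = -2345/3672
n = -1099/459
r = 11935/3672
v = 259/408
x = 4795/1224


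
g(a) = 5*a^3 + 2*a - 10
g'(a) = 15*a^2 + 2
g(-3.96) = -328.42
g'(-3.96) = 237.22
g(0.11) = -9.77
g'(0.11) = 2.18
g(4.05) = 330.25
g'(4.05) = 248.04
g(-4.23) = -396.89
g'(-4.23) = 270.39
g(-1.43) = -27.48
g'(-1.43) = 32.67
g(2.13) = 42.58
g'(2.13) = 70.05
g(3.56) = 222.71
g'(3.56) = 192.10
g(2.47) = 70.29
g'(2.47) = 93.51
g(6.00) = 1082.00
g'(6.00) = 542.00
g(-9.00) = -3673.00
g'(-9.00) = 1217.00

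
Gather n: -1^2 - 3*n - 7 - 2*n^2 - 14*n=-2*n^2 - 17*n - 8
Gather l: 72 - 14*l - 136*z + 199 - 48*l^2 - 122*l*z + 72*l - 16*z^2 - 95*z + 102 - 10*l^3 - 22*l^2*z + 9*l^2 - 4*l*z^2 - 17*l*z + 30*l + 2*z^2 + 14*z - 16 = -10*l^3 + l^2*(-22*z - 39) + l*(-4*z^2 - 139*z + 88) - 14*z^2 - 217*z + 357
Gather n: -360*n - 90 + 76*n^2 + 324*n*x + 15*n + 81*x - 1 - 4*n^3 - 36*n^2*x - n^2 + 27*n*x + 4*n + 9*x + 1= -4*n^3 + n^2*(75 - 36*x) + n*(351*x - 341) + 90*x - 90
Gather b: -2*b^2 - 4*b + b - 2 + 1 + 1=-2*b^2 - 3*b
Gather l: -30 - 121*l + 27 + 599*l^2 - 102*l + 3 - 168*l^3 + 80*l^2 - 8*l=-168*l^3 + 679*l^2 - 231*l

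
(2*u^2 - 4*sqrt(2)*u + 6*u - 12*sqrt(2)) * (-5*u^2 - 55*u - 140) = -10*u^4 - 140*u^3 + 20*sqrt(2)*u^3 - 610*u^2 + 280*sqrt(2)*u^2 - 840*u + 1220*sqrt(2)*u + 1680*sqrt(2)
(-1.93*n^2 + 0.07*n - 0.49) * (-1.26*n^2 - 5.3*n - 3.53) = 2.4318*n^4 + 10.1408*n^3 + 7.0593*n^2 + 2.3499*n + 1.7297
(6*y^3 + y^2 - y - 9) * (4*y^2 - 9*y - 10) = 24*y^5 - 50*y^4 - 73*y^3 - 37*y^2 + 91*y + 90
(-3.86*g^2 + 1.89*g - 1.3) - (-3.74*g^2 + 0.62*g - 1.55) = -0.12*g^2 + 1.27*g + 0.25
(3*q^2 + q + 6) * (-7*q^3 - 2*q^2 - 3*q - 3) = -21*q^5 - 13*q^4 - 53*q^3 - 24*q^2 - 21*q - 18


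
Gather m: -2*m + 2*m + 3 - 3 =0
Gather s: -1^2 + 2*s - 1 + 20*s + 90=22*s + 88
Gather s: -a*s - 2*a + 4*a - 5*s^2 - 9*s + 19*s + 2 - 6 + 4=2*a - 5*s^2 + s*(10 - a)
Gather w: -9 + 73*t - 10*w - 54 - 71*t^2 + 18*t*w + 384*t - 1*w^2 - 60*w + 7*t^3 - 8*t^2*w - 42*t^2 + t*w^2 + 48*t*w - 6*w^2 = 7*t^3 - 113*t^2 + 457*t + w^2*(t - 7) + w*(-8*t^2 + 66*t - 70) - 63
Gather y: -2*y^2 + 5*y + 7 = -2*y^2 + 5*y + 7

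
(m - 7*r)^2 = m^2 - 14*m*r + 49*r^2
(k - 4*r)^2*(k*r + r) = k^3*r - 8*k^2*r^2 + k^2*r + 16*k*r^3 - 8*k*r^2 + 16*r^3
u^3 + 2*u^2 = u^2*(u + 2)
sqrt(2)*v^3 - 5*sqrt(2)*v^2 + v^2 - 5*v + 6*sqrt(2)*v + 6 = (v - 3)*(v - 2)*(sqrt(2)*v + 1)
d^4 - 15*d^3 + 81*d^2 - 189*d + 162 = (d - 6)*(d - 3)^3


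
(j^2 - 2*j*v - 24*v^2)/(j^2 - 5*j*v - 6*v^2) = (j + 4*v)/(j + v)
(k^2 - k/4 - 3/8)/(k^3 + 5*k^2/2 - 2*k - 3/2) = (k - 3/4)/(k^2 + 2*k - 3)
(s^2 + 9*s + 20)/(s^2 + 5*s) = (s + 4)/s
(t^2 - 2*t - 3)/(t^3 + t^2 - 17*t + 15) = (t + 1)/(t^2 + 4*t - 5)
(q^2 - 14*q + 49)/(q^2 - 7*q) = (q - 7)/q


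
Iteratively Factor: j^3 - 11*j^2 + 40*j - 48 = (j - 4)*(j^2 - 7*j + 12) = (j - 4)*(j - 3)*(j - 4)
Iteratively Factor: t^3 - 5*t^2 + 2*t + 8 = (t - 4)*(t^2 - t - 2) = (t - 4)*(t - 2)*(t + 1)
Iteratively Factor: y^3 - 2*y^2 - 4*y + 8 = (y + 2)*(y^2 - 4*y + 4) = (y - 2)*(y + 2)*(y - 2)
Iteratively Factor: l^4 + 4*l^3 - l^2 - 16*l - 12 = (l + 2)*(l^3 + 2*l^2 - 5*l - 6) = (l + 1)*(l + 2)*(l^2 + l - 6) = (l - 2)*(l + 1)*(l + 2)*(l + 3)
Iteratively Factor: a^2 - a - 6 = (a - 3)*(a + 2)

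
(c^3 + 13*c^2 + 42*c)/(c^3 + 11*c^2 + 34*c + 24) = c*(c + 7)/(c^2 + 5*c + 4)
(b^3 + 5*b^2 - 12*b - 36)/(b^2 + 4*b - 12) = (b^2 - b - 6)/(b - 2)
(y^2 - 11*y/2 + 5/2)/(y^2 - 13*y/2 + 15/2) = (2*y - 1)/(2*y - 3)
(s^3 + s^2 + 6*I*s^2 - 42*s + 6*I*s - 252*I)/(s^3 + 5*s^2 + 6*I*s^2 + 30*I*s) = (s^2 + s - 42)/(s*(s + 5))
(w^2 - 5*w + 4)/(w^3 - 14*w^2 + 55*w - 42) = (w - 4)/(w^2 - 13*w + 42)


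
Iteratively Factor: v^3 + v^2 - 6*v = (v + 3)*(v^2 - 2*v) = v*(v + 3)*(v - 2)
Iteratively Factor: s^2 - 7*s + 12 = (s - 3)*(s - 4)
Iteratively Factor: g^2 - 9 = (g - 3)*(g + 3)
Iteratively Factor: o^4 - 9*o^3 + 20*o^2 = (o - 5)*(o^3 - 4*o^2) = o*(o - 5)*(o^2 - 4*o) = o*(o - 5)*(o - 4)*(o)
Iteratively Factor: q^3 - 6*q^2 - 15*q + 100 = (q - 5)*(q^2 - q - 20) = (q - 5)^2*(q + 4)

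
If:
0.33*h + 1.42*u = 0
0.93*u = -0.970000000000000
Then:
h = 4.49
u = -1.04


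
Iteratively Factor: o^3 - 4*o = (o - 2)*(o^2 + 2*o) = (o - 2)*(o + 2)*(o)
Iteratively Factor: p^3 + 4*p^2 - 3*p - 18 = (p - 2)*(p^2 + 6*p + 9) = (p - 2)*(p + 3)*(p + 3)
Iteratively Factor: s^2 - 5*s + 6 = (s - 3)*(s - 2)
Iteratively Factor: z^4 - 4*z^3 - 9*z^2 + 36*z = (z - 4)*(z^3 - 9*z) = (z - 4)*(z + 3)*(z^2 - 3*z) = (z - 4)*(z - 3)*(z + 3)*(z)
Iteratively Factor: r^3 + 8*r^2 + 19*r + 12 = (r + 4)*(r^2 + 4*r + 3) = (r + 1)*(r + 4)*(r + 3)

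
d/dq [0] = 0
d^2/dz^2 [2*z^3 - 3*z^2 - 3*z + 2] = 12*z - 6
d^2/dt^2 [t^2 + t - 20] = 2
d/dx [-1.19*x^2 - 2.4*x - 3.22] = -2.38*x - 2.4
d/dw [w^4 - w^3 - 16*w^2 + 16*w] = 4*w^3 - 3*w^2 - 32*w + 16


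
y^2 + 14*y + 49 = (y + 7)^2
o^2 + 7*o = o*(o + 7)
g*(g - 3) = g^2 - 3*g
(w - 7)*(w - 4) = w^2 - 11*w + 28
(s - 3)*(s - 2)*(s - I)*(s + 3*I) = s^4 - 5*s^3 + 2*I*s^3 + 9*s^2 - 10*I*s^2 - 15*s + 12*I*s + 18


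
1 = 1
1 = 1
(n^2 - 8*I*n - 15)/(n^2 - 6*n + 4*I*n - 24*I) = (n^2 - 8*I*n - 15)/(n^2 + n*(-6 + 4*I) - 24*I)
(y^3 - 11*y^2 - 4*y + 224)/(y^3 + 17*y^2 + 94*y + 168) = (y^2 - 15*y + 56)/(y^2 + 13*y + 42)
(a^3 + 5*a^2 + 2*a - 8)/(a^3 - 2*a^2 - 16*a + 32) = (a^2 + a - 2)/(a^2 - 6*a + 8)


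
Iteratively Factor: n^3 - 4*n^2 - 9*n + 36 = (n + 3)*(n^2 - 7*n + 12) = (n - 4)*(n + 3)*(n - 3)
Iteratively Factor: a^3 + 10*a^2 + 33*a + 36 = (a + 3)*(a^2 + 7*a + 12) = (a + 3)^2*(a + 4)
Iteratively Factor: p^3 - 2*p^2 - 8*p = (p)*(p^2 - 2*p - 8) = p*(p - 4)*(p + 2)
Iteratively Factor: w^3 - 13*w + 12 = (w - 3)*(w^2 + 3*w - 4) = (w - 3)*(w - 1)*(w + 4)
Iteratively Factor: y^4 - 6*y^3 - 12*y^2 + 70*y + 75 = (y - 5)*(y^3 - y^2 - 17*y - 15) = (y - 5)^2*(y^2 + 4*y + 3) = (y - 5)^2*(y + 1)*(y + 3)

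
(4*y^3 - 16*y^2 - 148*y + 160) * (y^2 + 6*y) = 4*y^5 + 8*y^4 - 244*y^3 - 728*y^2 + 960*y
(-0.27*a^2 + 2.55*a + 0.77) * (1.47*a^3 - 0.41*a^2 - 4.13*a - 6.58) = -0.3969*a^5 + 3.8592*a^4 + 1.2015*a^3 - 9.0706*a^2 - 19.9591*a - 5.0666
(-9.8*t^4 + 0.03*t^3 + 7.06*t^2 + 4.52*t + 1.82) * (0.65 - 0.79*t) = 7.742*t^5 - 6.3937*t^4 - 5.5579*t^3 + 1.0182*t^2 + 1.5002*t + 1.183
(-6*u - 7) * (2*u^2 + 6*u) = -12*u^3 - 50*u^2 - 42*u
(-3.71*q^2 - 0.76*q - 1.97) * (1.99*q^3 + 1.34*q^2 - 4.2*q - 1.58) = -7.3829*q^5 - 6.4838*q^4 + 10.6433*q^3 + 6.414*q^2 + 9.4748*q + 3.1126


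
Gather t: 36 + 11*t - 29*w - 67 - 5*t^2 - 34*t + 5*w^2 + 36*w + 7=-5*t^2 - 23*t + 5*w^2 + 7*w - 24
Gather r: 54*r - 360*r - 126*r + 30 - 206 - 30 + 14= -432*r - 192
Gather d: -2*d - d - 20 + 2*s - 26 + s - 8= -3*d + 3*s - 54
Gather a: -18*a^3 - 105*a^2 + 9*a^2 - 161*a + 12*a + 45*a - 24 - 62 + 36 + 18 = -18*a^3 - 96*a^2 - 104*a - 32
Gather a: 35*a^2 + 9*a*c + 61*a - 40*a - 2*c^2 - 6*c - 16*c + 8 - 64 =35*a^2 + a*(9*c + 21) - 2*c^2 - 22*c - 56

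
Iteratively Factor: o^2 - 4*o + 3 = (o - 3)*(o - 1)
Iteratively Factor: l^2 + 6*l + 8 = (l + 4)*(l + 2)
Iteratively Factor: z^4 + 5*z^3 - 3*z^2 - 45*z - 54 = (z + 3)*(z^3 + 2*z^2 - 9*z - 18) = (z + 2)*(z + 3)*(z^2 - 9) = (z - 3)*(z + 2)*(z + 3)*(z + 3)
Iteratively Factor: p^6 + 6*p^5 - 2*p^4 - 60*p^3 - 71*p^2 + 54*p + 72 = (p + 2)*(p^5 + 4*p^4 - 10*p^3 - 40*p^2 + 9*p + 36) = (p + 1)*(p + 2)*(p^4 + 3*p^3 - 13*p^2 - 27*p + 36) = (p - 3)*(p + 1)*(p + 2)*(p^3 + 6*p^2 + 5*p - 12) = (p - 3)*(p + 1)*(p + 2)*(p + 4)*(p^2 + 2*p - 3) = (p - 3)*(p - 1)*(p + 1)*(p + 2)*(p + 4)*(p + 3)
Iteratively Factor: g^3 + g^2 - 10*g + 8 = (g - 1)*(g^2 + 2*g - 8) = (g - 1)*(g + 4)*(g - 2)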